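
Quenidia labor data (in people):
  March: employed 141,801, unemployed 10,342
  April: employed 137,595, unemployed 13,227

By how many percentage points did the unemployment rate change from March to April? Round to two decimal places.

March: labor force = 141,801 + 10,342 = 152,143; u = 10,342/152,143 = 6.80%.
April: labor force = 137,595 + 13,227 = 150,822; u = 13,227/150,822 = 8.77%.
Change = 8.77% − 6.80% = +1.97 pp.

The unemployment rate changed by +1.97 percentage points.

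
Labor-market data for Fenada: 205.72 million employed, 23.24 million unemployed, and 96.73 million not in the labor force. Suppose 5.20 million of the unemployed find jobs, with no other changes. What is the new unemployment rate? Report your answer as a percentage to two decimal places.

Initially, labor force = 205.72 + 23.24 = 228.96 million, so u = 23.24/228.96 = 10.15%.
After the change, unemployed falls and employed rises by 5.20; labor force unchanged → E = 210.92, U = 18.04, labor force = 228.96 million.
New unemployment rate = 18.04 / 228.96 = 7.88%.

New unemployment rate ≈ 7.88%.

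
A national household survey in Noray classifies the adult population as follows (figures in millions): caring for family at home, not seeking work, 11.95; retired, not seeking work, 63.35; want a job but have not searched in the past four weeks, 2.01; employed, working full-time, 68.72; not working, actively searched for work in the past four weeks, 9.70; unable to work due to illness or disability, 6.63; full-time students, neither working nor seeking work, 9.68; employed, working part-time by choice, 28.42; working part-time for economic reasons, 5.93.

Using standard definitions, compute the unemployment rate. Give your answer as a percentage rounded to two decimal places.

Employed = 68.72 + 28.42 + 5.93 = 103.07 million (anyone who worked, including part-time for economic reasons, counts as employed).
Unemployed = 9.70 million.
Labor force = 103.07 + 9.70 = 112.77 million.
Unemployment rate = 9.70 / 112.77 = 8.60%.

Unemployment rate ≈ 8.60%.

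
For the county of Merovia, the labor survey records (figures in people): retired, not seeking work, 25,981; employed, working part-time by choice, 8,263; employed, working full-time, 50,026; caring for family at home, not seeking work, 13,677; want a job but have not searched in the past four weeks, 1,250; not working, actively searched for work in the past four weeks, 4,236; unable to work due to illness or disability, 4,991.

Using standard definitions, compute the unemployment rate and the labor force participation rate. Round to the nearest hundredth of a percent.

Unemployment rate ≈ 6.77%; labor force participation rate ≈ 57.67%.

Employed = 8,263 + 50,026 = 58,289.
Unemployed = 4,236.
Labor force = 58,289 + 4,236 = 62,525.
Not in labor force = 25,981 + 13,677 + 1,250 + 4,991 = 45,899 (those not working and not actively searching are outside the labor force — including those who want a job but have given up searching).
Civilian working-age population = 62,525 + 45,899 = 108,424.
Unemployment rate = 4,236 / 62,525 = 6.77%.
Labor force participation rate = 62,525 / 108,424 = 57.67%.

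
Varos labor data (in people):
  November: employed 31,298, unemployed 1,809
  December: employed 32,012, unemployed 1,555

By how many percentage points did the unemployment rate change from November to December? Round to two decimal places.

November: labor force = 31,298 + 1,809 = 33,107; u = 1,809/33,107 = 5.46%.
December: labor force = 32,012 + 1,555 = 33,567; u = 1,555/33,567 = 4.63%.
Change = 4.63% − 5.46% = −0.83 pp.

The unemployment rate changed by −0.83 percentage points.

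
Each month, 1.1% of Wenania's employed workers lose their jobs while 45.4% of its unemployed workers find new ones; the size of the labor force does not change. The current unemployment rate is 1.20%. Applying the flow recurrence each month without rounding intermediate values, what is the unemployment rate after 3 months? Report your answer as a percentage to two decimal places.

Unemployment rate after three months ≈ 2.19%.

With a fixed labor force, u_{t+1} = u_t + s·(1−u_t) − f·u_t = u_t·(1−s−f) + s.
Here 1−s−f = 0.535 and s = 0.011.
u_1 = 0.012000 × 0.535 + 0.011 = 0.017420.
u_2 = 0.017420 × 0.535 + 0.011 = 0.020320.
u_3 = 0.020320 × 0.535 + 0.011 = 0.021871.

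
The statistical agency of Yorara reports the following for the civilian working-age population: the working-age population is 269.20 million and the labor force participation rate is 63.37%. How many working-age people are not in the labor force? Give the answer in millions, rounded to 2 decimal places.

Share not in the labor force = 1 − 0.6337 = 0.3663.
Not in labor force = 0.3663 × 269.20 ≈ 98.61 million.

About 98.61 million are not in the labor force.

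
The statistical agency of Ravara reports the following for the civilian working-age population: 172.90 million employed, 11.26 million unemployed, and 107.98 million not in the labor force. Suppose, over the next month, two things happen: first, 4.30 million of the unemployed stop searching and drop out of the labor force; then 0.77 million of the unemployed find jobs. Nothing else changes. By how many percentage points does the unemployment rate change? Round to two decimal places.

The unemployment rate changes by −2.67 percentage points.

Initially, labor force = 172.90 + 11.26 = 184.16 million, so u = 11.26/184.16 = 6.11%.
After the first change, unemployed and labor force both fall by 4.30 → E = 172.90, U = 6.96, labor force = 179.86 million.
After the second change, unemployed falls and employed rises by 0.77; labor force unchanged → E = 173.67, U = 6.19, labor force = 179.86 million.
New unemployment rate = 6.19 / 179.86 = 3.44%.
Change = 3.44% − 6.11% = −2.67 percentage points.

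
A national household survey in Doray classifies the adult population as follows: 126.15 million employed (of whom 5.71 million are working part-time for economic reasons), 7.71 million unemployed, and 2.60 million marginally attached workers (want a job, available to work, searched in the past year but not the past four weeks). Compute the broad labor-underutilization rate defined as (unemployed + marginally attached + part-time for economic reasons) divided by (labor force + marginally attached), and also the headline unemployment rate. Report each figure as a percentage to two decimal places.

Broad underutilization rate ≈ 11.74%; headline unemployment rate ≈ 5.76%.

Labor force = 126.15 + 7.71 = 133.86 million.
Numerator = 7.71 + 2.60 + 5.71 = 16.02 million.
Denominator = 133.86 + 2.60 = 136.46 million.
Broad rate = 16.02 / 136.46 = 11.74%.
Headline unemployment rate = 7.71 / 133.86 = 5.76%.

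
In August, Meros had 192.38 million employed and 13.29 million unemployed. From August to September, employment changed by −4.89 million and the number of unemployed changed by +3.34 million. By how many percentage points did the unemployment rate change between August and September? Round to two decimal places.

The unemployment rate changed by +1.69 percentage points.

August: labor force = 192.38 + 13.29 = 205.67; u = 13.29/205.67 = 6.46%.
September: labor force = 187.49 + 16.63 = 204.12; u = 16.63/204.12 = 8.15%.
Change = 8.15% − 6.46% = +1.69 pp.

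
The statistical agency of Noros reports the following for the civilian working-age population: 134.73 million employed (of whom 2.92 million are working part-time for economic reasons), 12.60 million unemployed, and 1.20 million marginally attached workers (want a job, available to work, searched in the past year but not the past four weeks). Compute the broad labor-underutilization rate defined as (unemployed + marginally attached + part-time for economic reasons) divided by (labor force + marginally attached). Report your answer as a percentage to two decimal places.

Labor force = 134.73 + 12.60 = 147.33 million.
Numerator = 12.60 + 1.20 + 2.92 = 16.72 million.
Denominator = 147.33 + 1.20 = 148.53 million.
Broad rate = 16.72 / 148.53 = 11.26%.

Broad underutilization rate ≈ 11.26%.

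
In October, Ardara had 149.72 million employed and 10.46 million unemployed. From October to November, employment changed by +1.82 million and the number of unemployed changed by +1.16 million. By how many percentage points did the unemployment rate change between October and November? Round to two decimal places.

The unemployment rate changed by +0.59 percentage points.

October: labor force = 149.72 + 10.46 = 160.18; u = 10.46/160.18 = 6.53%.
November: labor force = 151.54 + 11.62 = 163.16; u = 11.62/163.16 = 7.12%.
Change = 7.12% − 6.53% = +0.59 pp.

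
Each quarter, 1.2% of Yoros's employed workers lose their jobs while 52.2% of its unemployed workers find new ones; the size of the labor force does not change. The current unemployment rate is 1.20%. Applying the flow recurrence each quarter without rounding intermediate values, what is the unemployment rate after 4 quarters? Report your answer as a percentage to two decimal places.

With a fixed labor force, u_{t+1} = u_t + s·(1−u_t) − f·u_t = u_t·(1−s−f) + s.
Here 1−s−f = 0.466 and s = 0.012.
u_1 = 0.012000 × 0.466 + 0.012 = 0.017592.
u_2 = 0.017592 × 0.466 + 0.012 = 0.020198.
u_3 = 0.020198 × 0.466 + 0.012 = 0.021412.
u_4 = 0.021412 × 0.466 + 0.012 = 0.021978.

Unemployment rate after four quarters ≈ 2.20%.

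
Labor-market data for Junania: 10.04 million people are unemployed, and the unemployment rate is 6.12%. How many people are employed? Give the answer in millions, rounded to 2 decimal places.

Labor force = U / u = 10.04 / 0.0612 ≈ 164.05 million.
Employed = labor force − unemployed = 164.05 − 10.04 = 154.01 million.

About 154.01 million are employed.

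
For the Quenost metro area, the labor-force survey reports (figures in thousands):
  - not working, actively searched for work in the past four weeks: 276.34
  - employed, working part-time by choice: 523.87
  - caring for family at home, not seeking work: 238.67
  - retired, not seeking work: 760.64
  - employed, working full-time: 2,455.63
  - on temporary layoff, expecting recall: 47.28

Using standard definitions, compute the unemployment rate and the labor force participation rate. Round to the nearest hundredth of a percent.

Employed = 523.87 + 2,455.63 = 2,979.50 thousand.
Unemployed = 276.34 + 47.28 = 323.62 thousand (jobless and actively searching, or on temporary layoff).
Labor force = 2,979.50 + 323.62 = 3,303.12 thousand.
Not in labor force = 238.67 + 760.64 = 999.31 thousand (those not working and not actively searching are outside the labor force).
Civilian working-age population = 3,303.12 + 999.31 = 4,302.43 thousand.
Unemployment rate = 323.62 / 3,303.12 = 9.80%.
Labor force participation rate = 3,303.12 / 4,302.43 = 76.77%.

Unemployment rate ≈ 9.80%; labor force participation rate ≈ 76.77%.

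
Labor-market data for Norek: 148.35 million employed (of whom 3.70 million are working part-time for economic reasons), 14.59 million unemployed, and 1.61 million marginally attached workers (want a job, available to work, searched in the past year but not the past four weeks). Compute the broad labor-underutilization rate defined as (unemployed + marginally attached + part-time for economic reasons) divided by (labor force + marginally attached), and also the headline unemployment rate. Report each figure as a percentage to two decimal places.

Labor force = 148.35 + 14.59 = 162.94 million.
Numerator = 14.59 + 1.61 + 3.70 = 19.90 million.
Denominator = 162.94 + 1.61 = 164.55 million.
Broad rate = 19.90 / 164.55 = 12.09%.
Headline unemployment rate = 14.59 / 162.94 = 8.95%.

Broad underutilization rate ≈ 12.09%; headline unemployment rate ≈ 8.95%.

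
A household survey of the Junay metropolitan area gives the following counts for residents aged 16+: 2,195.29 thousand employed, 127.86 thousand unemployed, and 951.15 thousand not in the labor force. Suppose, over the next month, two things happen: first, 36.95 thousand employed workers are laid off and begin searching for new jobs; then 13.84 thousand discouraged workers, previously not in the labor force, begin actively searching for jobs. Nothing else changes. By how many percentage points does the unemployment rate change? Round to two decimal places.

The unemployment rate changes by +2.14 percentage points.

Initially, labor force = 2,195.29 + 127.86 = 2,323.15 thousand, so u = 127.86/2,323.15 = 5.50%.
After the first change, employed falls and unemployed rises by 36.95; labor force unchanged → E = 2,158.34, U = 164.81, labor force = 2,323.15 thousand.
After the second change, unemployed and labor force both rise by 13.84 → E = 2,158.34, U = 178.65, labor force = 2,336.99 thousand.
New unemployment rate = 178.65 / 2,336.99 = 7.64%.
Change = 7.64% − 5.50% = +2.14 percentage points.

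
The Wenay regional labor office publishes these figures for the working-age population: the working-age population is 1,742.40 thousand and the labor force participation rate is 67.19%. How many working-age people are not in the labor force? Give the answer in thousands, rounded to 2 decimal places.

About 571.68 thousand are not in the labor force.

Share not in the labor force = 1 − 0.6719 = 0.3281.
Not in labor force = 0.3281 × 1,742.40 ≈ 571.68 thousand.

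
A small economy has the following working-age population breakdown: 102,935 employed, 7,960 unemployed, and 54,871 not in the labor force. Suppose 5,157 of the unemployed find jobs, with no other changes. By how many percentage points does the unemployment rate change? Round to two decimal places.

The unemployment rate changes by −4.65 percentage points.

Initially, labor force = 102,935 + 7,960 = 110,895, so u = 7,960/110,895 = 7.18%.
After the change, unemployed falls and employed rises by 5,157; labor force unchanged → E = 108,092, U = 2,803, labor force = 110,895.
New unemployment rate = 2,803 / 110,895 = 2.53%.
Change = 2.53% − 7.18% = −4.65 percentage points.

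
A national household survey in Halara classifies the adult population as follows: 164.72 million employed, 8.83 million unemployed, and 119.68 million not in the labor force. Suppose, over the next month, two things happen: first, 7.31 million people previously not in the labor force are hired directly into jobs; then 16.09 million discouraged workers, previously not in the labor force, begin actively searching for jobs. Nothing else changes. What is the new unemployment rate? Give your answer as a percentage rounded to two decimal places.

Initially, labor force = 164.72 + 8.83 = 173.55 million, so u = 8.83/173.55 = 5.09%.
After the first change, employed and labor force both rise by 7.31; unemployed unchanged → E = 172.03, U = 8.83, labor force = 180.86 million.
After the second change, unemployed and labor force both rise by 16.09 → E = 172.03, U = 24.92, labor force = 196.95 million.
New unemployment rate = 24.92 / 196.95 = 12.65%.

New unemployment rate ≈ 12.65%.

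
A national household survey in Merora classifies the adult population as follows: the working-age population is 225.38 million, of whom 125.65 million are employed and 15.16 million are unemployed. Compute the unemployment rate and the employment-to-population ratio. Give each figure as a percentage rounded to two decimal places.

Unemployment rate ≈ 10.77%; employment-population ratio ≈ 55.75%.

Labor force = employed + unemployed = 125.65 + 15.16 = 140.81 million.
Unemployment rate = 15.16 / 140.81 = 10.77%.
Employment-population ratio = 125.65 / 225.38 = 55.75%.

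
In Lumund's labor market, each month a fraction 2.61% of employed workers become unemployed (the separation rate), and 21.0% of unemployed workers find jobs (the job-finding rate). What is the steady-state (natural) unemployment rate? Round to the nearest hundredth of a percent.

Steady-state unemployment rate ≈ 11.05%.

At steady state the flows balance: s·E = f·U, so U/(E+U) = s/(s+f).
u* = 2.61 / (2.61 + 21.0) = 2.61 / 23.61 = 11.05%.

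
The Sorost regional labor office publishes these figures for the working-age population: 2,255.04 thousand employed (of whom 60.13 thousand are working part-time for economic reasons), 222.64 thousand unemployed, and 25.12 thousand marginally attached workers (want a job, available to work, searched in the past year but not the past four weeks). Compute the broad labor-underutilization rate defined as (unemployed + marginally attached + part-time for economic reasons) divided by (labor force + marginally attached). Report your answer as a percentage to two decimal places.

Labor force = 2,255.04 + 222.64 = 2,477.68 thousand.
Numerator = 222.64 + 25.12 + 60.13 = 307.89 thousand.
Denominator = 2,477.68 + 25.12 = 2,502.80 thousand.
Broad rate = 307.89 / 2,502.80 = 12.30%.

Broad underutilization rate ≈ 12.30%.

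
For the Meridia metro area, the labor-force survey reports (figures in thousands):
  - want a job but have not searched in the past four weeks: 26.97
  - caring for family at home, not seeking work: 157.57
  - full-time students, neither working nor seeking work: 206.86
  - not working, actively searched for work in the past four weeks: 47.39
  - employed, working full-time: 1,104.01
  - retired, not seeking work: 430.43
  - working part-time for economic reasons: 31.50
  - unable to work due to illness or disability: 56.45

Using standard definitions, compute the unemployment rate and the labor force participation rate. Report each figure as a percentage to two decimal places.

Employed = 1,104.01 + 31.50 = 1,135.51 thousand (anyone who worked, including part-time for economic reasons, counts as employed).
Unemployed = 47.39 thousand.
Labor force = 1,135.51 + 47.39 = 1,182.90 thousand.
Not in labor force = 26.97 + 157.57 + 206.86 + 430.43 + 56.45 = 878.28 thousand (those not working and not actively searching are outside the labor force — including those who want a job but have given up searching).
Civilian working-age population = 1,182.90 + 878.28 = 2,061.18 thousand.
Unemployment rate = 47.39 / 1,182.90 = 4.01%.
Labor force participation rate = 1,182.90 / 2,061.18 = 57.39%.

Unemployment rate ≈ 4.01%; labor force participation rate ≈ 57.39%.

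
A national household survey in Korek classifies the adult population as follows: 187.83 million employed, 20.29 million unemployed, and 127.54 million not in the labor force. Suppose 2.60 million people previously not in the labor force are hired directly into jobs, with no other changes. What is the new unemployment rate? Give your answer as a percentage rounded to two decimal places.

New unemployment rate ≈ 9.63%.

Initially, labor force = 187.83 + 20.29 = 208.12 million, so u = 20.29/208.12 = 9.75%.
After the change, employed and labor force both rise by 2.60; unemployed unchanged → E = 190.43, U = 20.29, labor force = 210.72 million.
New unemployment rate = 20.29 / 210.72 = 9.63%.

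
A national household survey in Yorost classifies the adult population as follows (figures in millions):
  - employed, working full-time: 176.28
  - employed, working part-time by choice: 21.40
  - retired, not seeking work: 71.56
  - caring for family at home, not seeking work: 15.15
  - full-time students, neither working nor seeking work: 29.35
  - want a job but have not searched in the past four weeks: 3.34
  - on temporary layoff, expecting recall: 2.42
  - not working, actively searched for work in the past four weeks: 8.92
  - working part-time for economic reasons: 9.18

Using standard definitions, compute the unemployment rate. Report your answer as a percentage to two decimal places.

Employed = 176.28 + 21.40 + 9.18 = 206.86 million (anyone who worked, including part-time for economic reasons, counts as employed).
Unemployed = 2.42 + 8.92 = 11.34 million (jobless and actively searching, or on temporary layoff).
Labor force = 206.86 + 11.34 = 218.20 million.
Unemployment rate = 11.34 / 218.20 = 5.20%.

Unemployment rate ≈ 5.20%.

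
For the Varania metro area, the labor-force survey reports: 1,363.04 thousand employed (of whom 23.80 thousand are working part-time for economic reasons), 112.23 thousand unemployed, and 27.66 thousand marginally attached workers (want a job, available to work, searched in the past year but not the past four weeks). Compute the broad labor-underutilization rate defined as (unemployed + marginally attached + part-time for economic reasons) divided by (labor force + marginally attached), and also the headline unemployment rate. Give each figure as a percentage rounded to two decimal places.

Broad underutilization rate ≈ 10.89%; headline unemployment rate ≈ 7.61%.

Labor force = 1,363.04 + 112.23 = 1,475.27 thousand.
Numerator = 112.23 + 27.66 + 23.80 = 163.69 thousand.
Denominator = 1,475.27 + 27.66 = 1,502.93 thousand.
Broad rate = 163.69 / 1,502.93 = 10.89%.
Headline unemployment rate = 112.23 / 1,475.27 = 7.61%.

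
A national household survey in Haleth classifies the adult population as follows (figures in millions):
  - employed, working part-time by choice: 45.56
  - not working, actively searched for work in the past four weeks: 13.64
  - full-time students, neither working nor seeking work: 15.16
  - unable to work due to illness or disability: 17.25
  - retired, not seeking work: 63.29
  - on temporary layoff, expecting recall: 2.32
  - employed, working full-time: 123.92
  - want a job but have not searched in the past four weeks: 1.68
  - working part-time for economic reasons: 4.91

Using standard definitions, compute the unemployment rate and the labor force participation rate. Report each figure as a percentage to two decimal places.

Unemployment rate ≈ 8.38%; labor force participation rate ≈ 66.16%.

Employed = 45.56 + 123.92 + 4.91 = 174.39 million (anyone who worked, including part-time for economic reasons, counts as employed).
Unemployed = 13.64 + 2.32 = 15.96 million (jobless and actively searching, or on temporary layoff).
Labor force = 174.39 + 15.96 = 190.35 million.
Not in labor force = 15.16 + 17.25 + 63.29 + 1.68 = 97.38 million (those not working and not actively searching are outside the labor force — including those who want a job but have given up searching).
Civilian working-age population = 190.35 + 97.38 = 287.73 million.
Unemployment rate = 15.96 / 190.35 = 8.38%.
Labor force participation rate = 190.35 / 287.73 = 66.16%.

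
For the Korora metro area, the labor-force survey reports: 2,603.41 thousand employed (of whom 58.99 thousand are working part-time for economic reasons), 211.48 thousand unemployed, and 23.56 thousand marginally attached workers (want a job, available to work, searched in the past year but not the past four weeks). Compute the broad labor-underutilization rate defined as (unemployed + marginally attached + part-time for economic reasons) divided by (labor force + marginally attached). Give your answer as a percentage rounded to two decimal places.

Labor force = 2,603.41 + 211.48 = 2,814.89 thousand.
Numerator = 211.48 + 23.56 + 58.99 = 294.03 thousand.
Denominator = 2,814.89 + 23.56 = 2,838.45 thousand.
Broad rate = 294.03 / 2,838.45 = 10.36%.

Broad underutilization rate ≈ 10.36%.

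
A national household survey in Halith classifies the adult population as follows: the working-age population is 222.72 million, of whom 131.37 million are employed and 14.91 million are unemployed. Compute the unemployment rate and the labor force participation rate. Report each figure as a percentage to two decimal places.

Labor force = employed + unemployed = 131.37 + 14.91 = 146.28 million.
Unemployment rate = 14.91 / 146.28 = 10.19%.
Labor force participation rate = 146.28 / 222.72 = 65.68%.

Unemployment rate ≈ 10.19%; labor force participation rate ≈ 65.68%.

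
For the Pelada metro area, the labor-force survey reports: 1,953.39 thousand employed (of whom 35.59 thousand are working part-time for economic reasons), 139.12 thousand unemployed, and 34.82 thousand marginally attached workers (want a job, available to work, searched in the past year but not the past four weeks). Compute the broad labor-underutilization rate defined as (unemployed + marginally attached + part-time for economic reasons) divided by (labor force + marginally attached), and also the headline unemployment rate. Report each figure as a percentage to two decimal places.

Labor force = 1,953.39 + 139.12 = 2,092.51 thousand.
Numerator = 139.12 + 34.82 + 35.59 = 209.53 thousand.
Denominator = 2,092.51 + 34.82 = 2,127.33 thousand.
Broad rate = 209.53 / 2,127.33 = 9.85%.
Headline unemployment rate = 139.12 / 2,092.51 = 6.65%.

Broad underutilization rate ≈ 9.85%; headline unemployment rate ≈ 6.65%.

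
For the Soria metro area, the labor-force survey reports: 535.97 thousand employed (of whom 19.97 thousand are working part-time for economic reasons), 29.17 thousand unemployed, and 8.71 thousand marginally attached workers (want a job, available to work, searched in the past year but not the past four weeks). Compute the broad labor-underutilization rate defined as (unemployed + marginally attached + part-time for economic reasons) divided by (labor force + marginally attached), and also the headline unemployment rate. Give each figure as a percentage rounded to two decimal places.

Labor force = 535.97 + 29.17 = 565.14 thousand.
Numerator = 29.17 + 8.71 + 19.97 = 57.85 thousand.
Denominator = 565.14 + 8.71 = 573.85 thousand.
Broad rate = 57.85 / 573.85 = 10.08%.
Headline unemployment rate = 29.17 / 565.14 = 5.16%.

Broad underutilization rate ≈ 10.08%; headline unemployment rate ≈ 5.16%.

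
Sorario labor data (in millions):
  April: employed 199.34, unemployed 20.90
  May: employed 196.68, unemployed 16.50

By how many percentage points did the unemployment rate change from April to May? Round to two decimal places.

April: labor force = 199.34 + 20.90 = 220.24; u = 20.90/220.24 = 9.49%.
May: labor force = 196.68 + 16.50 = 213.18; u = 16.50/213.18 = 7.74%.
Change = 7.74% − 9.49% = −1.75 pp.

The unemployment rate changed by −1.75 percentage points.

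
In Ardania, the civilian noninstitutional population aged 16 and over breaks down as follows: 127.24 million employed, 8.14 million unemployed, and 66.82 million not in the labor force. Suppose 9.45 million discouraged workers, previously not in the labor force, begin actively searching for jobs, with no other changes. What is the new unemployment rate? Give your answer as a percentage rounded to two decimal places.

Initially, labor force = 127.24 + 8.14 = 135.38 million, so u = 8.14/135.38 = 6.01%.
After the change, unemployed and labor force both rise by 9.45 → E = 127.24, U = 17.59, labor force = 144.83 million.
New unemployment rate = 17.59 / 144.83 = 12.15%.

New unemployment rate ≈ 12.15%.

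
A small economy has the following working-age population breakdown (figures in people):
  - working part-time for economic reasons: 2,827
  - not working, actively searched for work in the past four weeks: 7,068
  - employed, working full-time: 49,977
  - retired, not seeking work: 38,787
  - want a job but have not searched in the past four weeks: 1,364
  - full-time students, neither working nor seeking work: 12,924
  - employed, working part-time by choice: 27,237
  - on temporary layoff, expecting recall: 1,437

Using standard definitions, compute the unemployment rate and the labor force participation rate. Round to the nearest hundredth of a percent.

Employed = 2,827 + 49,977 + 27,237 = 80,041 (anyone who worked, including part-time for economic reasons, counts as employed).
Unemployed = 7,068 + 1,437 = 8,505 (jobless and actively searching, or on temporary layoff).
Labor force = 80,041 + 8,505 = 88,546.
Not in labor force = 38,787 + 1,364 + 12,924 = 53,075 (those not working and not actively searching are outside the labor force — including those who want a job but have given up searching).
Civilian working-age population = 88,546 + 53,075 = 141,621.
Unemployment rate = 8,505 / 88,546 = 9.61%.
Labor force participation rate = 88,546 / 141,621 = 62.52%.

Unemployment rate ≈ 9.61%; labor force participation rate ≈ 62.52%.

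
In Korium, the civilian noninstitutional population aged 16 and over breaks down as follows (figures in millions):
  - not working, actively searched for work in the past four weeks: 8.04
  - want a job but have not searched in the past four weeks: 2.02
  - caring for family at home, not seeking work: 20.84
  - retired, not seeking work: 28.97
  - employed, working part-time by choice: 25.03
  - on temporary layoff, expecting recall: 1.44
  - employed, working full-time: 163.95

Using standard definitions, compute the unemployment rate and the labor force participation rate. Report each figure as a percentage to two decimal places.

Employed = 25.03 + 163.95 = 188.98 million.
Unemployed = 8.04 + 1.44 = 9.48 million (jobless and actively searching, or on temporary layoff).
Labor force = 188.98 + 9.48 = 198.46 million.
Not in labor force = 2.02 + 20.84 + 28.97 = 51.83 million (those not working and not actively searching are outside the labor force — including those who want a job but have given up searching).
Civilian working-age population = 198.46 + 51.83 = 250.29 million.
Unemployment rate = 9.48 / 198.46 = 4.78%.
Labor force participation rate = 198.46 / 250.29 = 79.29%.

Unemployment rate ≈ 4.78%; labor force participation rate ≈ 79.29%.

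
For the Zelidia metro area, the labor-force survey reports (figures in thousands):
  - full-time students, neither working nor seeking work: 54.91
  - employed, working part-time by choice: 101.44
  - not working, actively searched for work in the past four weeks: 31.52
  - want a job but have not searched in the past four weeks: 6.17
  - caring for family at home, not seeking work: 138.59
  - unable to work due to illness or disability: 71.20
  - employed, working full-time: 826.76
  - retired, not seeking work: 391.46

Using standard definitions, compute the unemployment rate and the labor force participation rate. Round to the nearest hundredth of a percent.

Unemployment rate ≈ 3.28%; labor force participation rate ≈ 59.17%.

Employed = 101.44 + 826.76 = 928.20 thousand.
Unemployed = 31.52 thousand.
Labor force = 928.20 + 31.52 = 959.72 thousand.
Not in labor force = 54.91 + 6.17 + 138.59 + 71.20 + 391.46 = 662.33 thousand (those not working and not actively searching are outside the labor force — including those who want a job but have given up searching).
Civilian working-age population = 959.72 + 662.33 = 1,622.05 thousand.
Unemployment rate = 31.52 / 959.72 = 3.28%.
Labor force participation rate = 959.72 / 1,622.05 = 59.17%.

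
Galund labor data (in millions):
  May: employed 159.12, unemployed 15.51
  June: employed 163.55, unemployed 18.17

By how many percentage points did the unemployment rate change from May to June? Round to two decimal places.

May: labor force = 159.12 + 15.51 = 174.63; u = 15.51/174.63 = 8.88%.
June: labor force = 163.55 + 18.17 = 181.72; u = 18.17/181.72 = 10.00%.
Change = 10.00% − 8.88% = +1.12 pp.

The unemployment rate changed by +1.12 percentage points.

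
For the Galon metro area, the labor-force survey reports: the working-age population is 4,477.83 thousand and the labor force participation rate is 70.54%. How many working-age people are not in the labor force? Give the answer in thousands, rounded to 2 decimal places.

Share not in the labor force = 1 − 0.7054 = 0.2946.
Not in labor force = 0.2946 × 4,477.83 ≈ 1,319.17 thousand.

About 1,319.17 thousand are not in the labor force.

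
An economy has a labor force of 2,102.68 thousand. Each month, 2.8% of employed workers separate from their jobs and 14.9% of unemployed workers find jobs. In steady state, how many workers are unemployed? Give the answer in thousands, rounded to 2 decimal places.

Steady-state unemployment rate u* = s/(s+f) = 2.8/(2.8+14.9) = 0.158192.
Unemployed = u* × labor force = 0.158192 × 2,102.68 ≈ 332.63 thousand.

About 332.63 thousand are unemployed in steady state.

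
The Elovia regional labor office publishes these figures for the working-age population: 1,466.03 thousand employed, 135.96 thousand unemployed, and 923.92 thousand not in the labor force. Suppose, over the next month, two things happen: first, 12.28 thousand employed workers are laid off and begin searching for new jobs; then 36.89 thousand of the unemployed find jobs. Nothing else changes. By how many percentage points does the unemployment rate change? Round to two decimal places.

The unemployment rate changes by −1.54 percentage points.

Initially, labor force = 1,466.03 + 135.96 = 1,601.99 thousand, so u = 135.96/1,601.99 = 8.49%.
After the first change, employed falls and unemployed rises by 12.28; labor force unchanged → E = 1,453.75, U = 148.24, labor force = 1,601.99 thousand.
After the second change, unemployed falls and employed rises by 36.89; labor force unchanged → E = 1,490.64, U = 111.35, labor force = 1,601.99 thousand.
New unemployment rate = 111.35 / 1,601.99 = 6.95%.
Change = 6.95% − 8.49% = −1.54 percentage points.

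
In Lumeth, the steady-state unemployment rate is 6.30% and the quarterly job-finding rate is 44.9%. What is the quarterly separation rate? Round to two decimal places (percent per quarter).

From u* = s/(s+f): s = u·f/(1−u).
s = 0.0630 × 44.9 / (1 − 0.0630) = 2.8287 / 0.9370 ≈ 3.02% per quarter.

Separation rate ≈ 3.02% per quarter.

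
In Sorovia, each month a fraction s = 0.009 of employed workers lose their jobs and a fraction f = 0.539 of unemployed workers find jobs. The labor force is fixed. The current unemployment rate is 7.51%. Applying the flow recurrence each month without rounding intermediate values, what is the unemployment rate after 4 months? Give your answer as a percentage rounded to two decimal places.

With a fixed labor force, u_{t+1} = u_t + s·(1−u_t) − f·u_t = u_t·(1−s−f) + s.
Here 1−s−f = 0.452 and s = 0.009.
u_1 = 0.075100 × 0.452 + 0.009 = 0.042945.
u_2 = 0.042945 × 0.452 + 0.009 = 0.028411.
u_3 = 0.028411 × 0.452 + 0.009 = 0.021842.
u_4 = 0.021842 × 0.452 + 0.009 = 0.018873.

Unemployment rate after four months ≈ 1.89%.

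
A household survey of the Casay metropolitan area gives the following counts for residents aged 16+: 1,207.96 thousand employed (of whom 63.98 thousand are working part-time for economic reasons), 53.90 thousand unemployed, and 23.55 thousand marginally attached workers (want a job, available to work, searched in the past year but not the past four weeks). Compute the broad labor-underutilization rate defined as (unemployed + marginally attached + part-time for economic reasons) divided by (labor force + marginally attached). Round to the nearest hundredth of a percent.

Broad underutilization rate ≈ 11.00%.

Labor force = 1,207.96 + 53.90 = 1,261.86 thousand.
Numerator = 53.90 + 23.55 + 63.98 = 141.43 thousand.
Denominator = 1,261.86 + 23.55 = 1,285.41 thousand.
Broad rate = 141.43 / 1,285.41 = 11.00%.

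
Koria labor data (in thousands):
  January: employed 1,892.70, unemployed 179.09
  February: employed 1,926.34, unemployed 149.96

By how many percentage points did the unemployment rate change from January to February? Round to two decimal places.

January: labor force = 1,892.70 + 179.09 = 2,071.79; u = 179.09/2,071.79 = 8.64%.
February: labor force = 1,926.34 + 149.96 = 2,076.30; u = 149.96/2,076.30 = 7.22%.
Change = 7.22% − 8.64% = −1.42 pp.

The unemployment rate changed by −1.42 percentage points.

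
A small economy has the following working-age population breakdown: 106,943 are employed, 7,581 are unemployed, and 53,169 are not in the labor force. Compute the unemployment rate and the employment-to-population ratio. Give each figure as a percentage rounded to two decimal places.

Labor force = employed + unemployed = 106,943 + 7,581 = 114,524.
Working-age population = 114,524 + 53,169 = 167,693.
Unemployment rate = 7,581 / 114,524 = 6.62%.
Employment-population ratio = 106,943 / 167,693 = 63.77%.

Unemployment rate ≈ 6.62%; employment-population ratio ≈ 63.77%.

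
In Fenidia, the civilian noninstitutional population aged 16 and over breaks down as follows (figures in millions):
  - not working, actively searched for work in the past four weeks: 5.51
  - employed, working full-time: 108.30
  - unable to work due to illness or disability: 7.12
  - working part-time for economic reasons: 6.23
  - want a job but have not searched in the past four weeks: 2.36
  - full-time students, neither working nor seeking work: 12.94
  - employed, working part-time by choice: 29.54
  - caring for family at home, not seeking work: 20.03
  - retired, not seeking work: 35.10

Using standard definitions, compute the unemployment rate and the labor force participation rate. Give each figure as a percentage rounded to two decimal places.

Employed = 108.30 + 6.23 + 29.54 = 144.07 million (anyone who worked, including part-time for economic reasons, counts as employed).
Unemployed = 5.51 million.
Labor force = 144.07 + 5.51 = 149.58 million.
Not in labor force = 7.12 + 2.36 + 12.94 + 20.03 + 35.10 = 77.55 million (those not working and not actively searching are outside the labor force — including those who want a job but have given up searching).
Civilian working-age population = 149.58 + 77.55 = 227.13 million.
Unemployment rate = 5.51 / 149.58 = 3.68%.
Labor force participation rate = 149.58 / 227.13 = 65.86%.

Unemployment rate ≈ 3.68%; labor force participation rate ≈ 65.86%.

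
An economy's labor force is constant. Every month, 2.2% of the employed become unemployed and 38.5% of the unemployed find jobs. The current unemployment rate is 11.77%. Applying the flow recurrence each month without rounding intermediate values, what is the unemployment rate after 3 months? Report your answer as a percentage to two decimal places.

Unemployment rate after three months ≈ 6.73%.

With a fixed labor force, u_{t+1} = u_t + s·(1−u_t) − f·u_t = u_t·(1−s−f) + s.
Here 1−s−f = 0.593 and s = 0.022.
u_1 = 0.117700 × 0.593 + 0.022 = 0.091796.
u_2 = 0.091796 × 0.593 + 0.022 = 0.076435.
u_3 = 0.076435 × 0.593 + 0.022 = 0.067326.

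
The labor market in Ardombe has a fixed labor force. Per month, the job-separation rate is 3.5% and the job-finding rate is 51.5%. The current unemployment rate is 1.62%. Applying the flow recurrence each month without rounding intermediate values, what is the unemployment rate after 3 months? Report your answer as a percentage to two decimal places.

With a fixed labor force, u_{t+1} = u_t + s·(1−u_t) − f·u_t = u_t·(1−s−f) + s.
Here 1−s−f = 0.450 and s = 0.035.
u_1 = 0.016200 × 0.450 + 0.035 = 0.042290.
u_2 = 0.042290 × 0.450 + 0.035 = 0.054031.
u_3 = 0.054031 × 0.450 + 0.035 = 0.059314.

Unemployment rate after three months ≈ 5.93%.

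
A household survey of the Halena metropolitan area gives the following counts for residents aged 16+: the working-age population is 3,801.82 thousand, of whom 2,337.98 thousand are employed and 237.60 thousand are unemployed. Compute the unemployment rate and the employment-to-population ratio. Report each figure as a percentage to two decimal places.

Unemployment rate ≈ 9.23%; employment-population ratio ≈ 61.50%.

Labor force = employed + unemployed = 2,337.98 + 237.60 = 2,575.58 thousand.
Unemployment rate = 237.60 / 2,575.58 = 9.23%.
Employment-population ratio = 2,337.98 / 3,801.82 = 61.50%.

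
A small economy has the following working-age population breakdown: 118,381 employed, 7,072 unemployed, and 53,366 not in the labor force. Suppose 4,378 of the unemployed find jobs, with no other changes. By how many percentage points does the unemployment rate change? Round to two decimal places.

The unemployment rate changes by −3.49 percentage points.

Initially, labor force = 118,381 + 7,072 = 125,453, so u = 7,072/125,453 = 5.64%.
After the change, unemployed falls and employed rises by 4,378; labor force unchanged → E = 122,759, U = 2,694, labor force = 125,453.
New unemployment rate = 2,694 / 125,453 = 2.15%.
Change = 2.15% − 5.64% = −3.49 percentage points.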